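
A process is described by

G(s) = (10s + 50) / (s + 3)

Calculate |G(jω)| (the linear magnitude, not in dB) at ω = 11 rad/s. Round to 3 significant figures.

10.6

Substitute s = j11:
Numerator: 10(j11) + 50 = 50 + j110
Denominator: (j11) + 3 = 3 + j11
|N| = √(50² + 110²) ≈ 120.83, ∠N ≈ 65.56°
|D| = √(3² + 11²) ≈ 11.402, ∠D ≈ 74.74°
|G| = 120.83 / 11.402 ≈ 10.597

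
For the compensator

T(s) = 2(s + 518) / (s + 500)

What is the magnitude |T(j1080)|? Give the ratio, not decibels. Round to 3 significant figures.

2.01

At s = jω = j1080:
zero (s+518): 518 + j1080 → |·| = √(518²+1080²) = √1434724 ≈ 1197.8, ∠ = arctan(1080/518) ≈ 64.38°
pole (s+500): 500 + j1080 → |·| = √(500²+1080²) = √1416400 ≈ 1190.1, ∠ = arctan(1080/500) ≈ 65.16°
|T| = 2 · 1197.8 / 1190.1 ≈ 2.0129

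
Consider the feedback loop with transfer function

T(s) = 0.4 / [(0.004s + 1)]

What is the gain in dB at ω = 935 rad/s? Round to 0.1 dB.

-19.7 dB

At ω = 935 rad/s:
pole (1 + j935·0.004) = 1 + j3.74 → |·| ≈ 3.8714, ∠ ≈ 75.03°
|T| = 0.4 · 1 / (3.8714) ≈ 0.10332
Gain = 20 log₁₀(0.10332) ≈ -19.72 dB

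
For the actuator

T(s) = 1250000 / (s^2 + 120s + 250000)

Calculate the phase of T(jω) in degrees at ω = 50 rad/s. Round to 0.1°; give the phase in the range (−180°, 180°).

At s = jω = j50:
quadratic: (j50)² + 120·j50 + 250000 = 247500 + j6000 → |·| ≈ 2.4757e+05, ∠ ≈ 1.39°
∠T = 0.00° − 1.39° = -1.39°

-1.4°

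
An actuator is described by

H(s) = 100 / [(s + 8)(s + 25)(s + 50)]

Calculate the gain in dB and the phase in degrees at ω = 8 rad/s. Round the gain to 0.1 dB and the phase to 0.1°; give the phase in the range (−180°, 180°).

-43.5 dB, -71.8°

At s = jω = j8:
pole (s+8): 8 + j8 → |·| = √(8²+8²) = √128 ≈ 11.314, ∠ = arctan(8/8) ≈ 45.00°
pole (s+25): 25 + j8 → |·| = √(25²+8²) = √689 ≈ 26.249, ∠ = arctan(8/25) ≈ 17.74°
pole (s+50): 50 + j8 → |·| = √(50²+8²) = √2564 ≈ 50.636, ∠ = arctan(8/50) ≈ 9.09°
|H| = 100 / 15038 ≈ 0.0066498
Gain = 20 log₁₀(0.0066498) ≈ -43.54 dB
∠H = 0.00° − 71.83° = -71.83°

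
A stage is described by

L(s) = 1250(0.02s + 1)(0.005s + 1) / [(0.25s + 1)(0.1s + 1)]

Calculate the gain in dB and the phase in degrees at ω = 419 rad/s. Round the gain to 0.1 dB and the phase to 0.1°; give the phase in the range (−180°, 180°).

At ω = 419 rad/s:
zero (1 + j419·0.02) = 1 + j8.38 → |·| ≈ 8.4395, ∠ ≈ 83.19°
zero (1 + j419·0.005) = 1 + j2.095 → |·| ≈ 2.3214, ∠ ≈ 64.48°
pole (1 + j419·0.25) = 1 + j104.75 → |·| ≈ 104.75, ∠ ≈ 89.45°
pole (1 + j419·0.1) = 1 + j41.9 → |·| ≈ 41.912, ∠ ≈ 88.63°
|L| = 1250 · 8.4395 · 2.3214 / (104.75 · 41.912) ≈ 5.5781
Gain = 20 log₁₀(5.5781) ≈ 14.93 dB
∠L = (83.19° + 64.48°) − (89.45° + 88.63°) = -30.41°

14.9 dB, -30.4°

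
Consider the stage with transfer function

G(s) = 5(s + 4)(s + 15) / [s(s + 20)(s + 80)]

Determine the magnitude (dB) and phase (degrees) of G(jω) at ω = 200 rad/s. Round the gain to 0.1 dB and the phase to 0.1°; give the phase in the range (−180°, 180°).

At s = jω = j200:
zero (s+4): 4 + j200 → |·| = √(4²+200²) = √40016 ≈ 200.04, ∠ = arctan(200/4) ≈ 88.85°
zero (s+15): 15 + j200 → |·| = √(15²+200²) = √40225 ≈ 200.56, ∠ = arctan(200/15) ≈ 85.71°
pole (s+20): 20 + j200 → |·| = √(20²+200²) = √40400 ≈ 201, ∠ = arctan(200/20) ≈ 84.29°
pole (s+80): 80 + j200 → |·| = √(80²+200²) = √46400 ≈ 215.41, ∠ = arctan(200/80) ≈ 68.20°
pole at origin: |s| = 200, ∠ = 90.00° (in denominator)
|G| = 5 · 40120 / 8.6595e+06 ≈ 0.023165
Gain = 20 log₁₀(0.023165) ≈ -32.70 dB
∠G = 174.56° − 242.49° = -67.93°

-32.7 dB, -67.9°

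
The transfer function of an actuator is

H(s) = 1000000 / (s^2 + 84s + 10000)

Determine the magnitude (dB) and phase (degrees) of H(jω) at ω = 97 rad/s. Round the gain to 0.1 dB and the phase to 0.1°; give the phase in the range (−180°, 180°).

41.8 dB, -85.9°

At s = jω = j97:
quadratic: (j97)² + 84·j97 + 10000 = 591 + j8148 → |·| ≈ 8169.4, ∠ ≈ 85.85°
|H| = 1000000 / 8169.4 ≈ 122.41
Gain = 20 log₁₀(122.41) ≈ 41.76 dB
∠H = 0.00° − 85.85° = -85.85°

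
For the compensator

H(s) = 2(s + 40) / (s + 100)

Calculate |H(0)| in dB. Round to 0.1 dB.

-1.9 dB

H(0) = 2·40 / (100) = 0.8
20 log₁₀(0.8) ≈ -1.94 dB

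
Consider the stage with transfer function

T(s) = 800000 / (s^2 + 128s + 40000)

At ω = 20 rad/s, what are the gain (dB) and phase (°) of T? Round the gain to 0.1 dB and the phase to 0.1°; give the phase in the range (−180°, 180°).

At s = jω = j20:
quadratic: (j20)² + 128·j20 + 40000 = 39600 + j2560 → |·| ≈ 39683, ∠ ≈ 3.70°
|T| = 800000 / 39683 ≈ 20.16
Gain = 20 log₁₀(20.16) ≈ 26.09 dB
∠T = 0.00° − 3.70° = -3.70°

26.1 dB, -3.7°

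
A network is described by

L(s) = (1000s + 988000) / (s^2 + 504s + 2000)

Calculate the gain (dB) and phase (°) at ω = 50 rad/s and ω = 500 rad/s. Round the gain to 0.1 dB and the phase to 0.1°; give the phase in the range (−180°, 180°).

Substitute s = j50:
Numerator: 1000(j50) + 988000 = 988000 + j50000
Denominator: (j50)^2 + 504(j50) + 2000 = -500 + j25200
|N| = √(988000² + 50000²) ≈ 9.8926e+05, ∠N ≈ 2.90°
|D| = √(500² + 25200²) ≈ 25205, ∠D ≈ 91.14°
|L| = 9.8926e+05 / 25205 ≈ 39.249
Gain = 20 log₁₀(39.249) ≈ 31.88 dB
∠L = 2.90° − 91.14° = -88.24°

Substitute s = j500:
Numerator: 1000(j500) + 988000 = 988000 + j500000
Denominator: (j500)^2 + 504(j500) + 2000 = -248000 + j252000
|N| = √(988000² + 500000²) ≈ 1.1073e+06, ∠N ≈ 26.84°
|D| = √(248000² + 252000²) ≈ 3.5356e+05, ∠D ≈ 134.54°
|L| = 1.1073e+06 / 3.5356e+05 ≈ 3.1319
Gain = 20 log₁₀(3.1319) ≈ 9.92 dB
∠L = 26.84° − 134.54° = -107.70°

ω = 50: 31.9 dB, -88.2°; ω = 500: 9.9 dB, -107.7°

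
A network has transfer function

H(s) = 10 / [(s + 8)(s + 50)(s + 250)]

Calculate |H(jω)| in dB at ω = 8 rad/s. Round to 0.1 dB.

At s = jω = j8:
pole (s+8): 8 + j8 → |·| = √(8²+8²) = √128 ≈ 11.314, ∠ = arctan(8/8) ≈ 45.00°
pole (s+50): 50 + j8 → |·| = √(50²+8²) = √2564 ≈ 50.636, ∠ = arctan(8/50) ≈ 9.09°
pole (s+250): 250 + j8 → |·| = √(250²+8²) = √62564 ≈ 250.13, ∠ = arctan(8/250) ≈ 1.83°
|H| = 10 / 1.433e+05 ≈ 6.9784e-05
Gain = 20 log₁₀(6.9784e-05) ≈ -83.12 dB

-83.1 dB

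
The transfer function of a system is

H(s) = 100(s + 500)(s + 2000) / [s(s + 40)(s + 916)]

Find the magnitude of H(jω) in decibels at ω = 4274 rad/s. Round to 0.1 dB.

-31.9 dB

At s = jω = j4274:
zero (s+500): 500 + j4274 → |·| = √(500²+4274²) = √18517076 ≈ 4303.1, ∠ = arctan(4274/500) ≈ 83.33°
zero (s+2000): 2000 + j4274 → |·| = √(2000²+4274²) = √22267076 ≈ 4718.8, ∠ = arctan(4274/2000) ≈ 64.92°
pole (s+40): 40 + j4274 → |·| = √(40²+4274²) = √18268676 ≈ 4274.2, ∠ = arctan(4274/40) ≈ 89.46°
pole (s+916): 916 + j4274 → |·| = √(916²+4274²) = √19106132 ≈ 4371.1, ∠ = arctan(4274/916) ≈ 77.90°
pole at origin: |s| = 4274, ∠ = 90.00° (in denominator)
|H| = 100 · 2.0305e+07 / 7.9851e+10 ≈ 0.025429
Gain = 20 log₁₀(0.025429) ≈ -31.89 dB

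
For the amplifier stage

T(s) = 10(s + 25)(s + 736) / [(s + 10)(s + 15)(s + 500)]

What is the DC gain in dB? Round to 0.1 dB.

7.8 dB

T(0) = 10·25·736 / (10·15·500) ≈ 2.4533
20 log₁₀(2.4533) ≈ 7.80 dB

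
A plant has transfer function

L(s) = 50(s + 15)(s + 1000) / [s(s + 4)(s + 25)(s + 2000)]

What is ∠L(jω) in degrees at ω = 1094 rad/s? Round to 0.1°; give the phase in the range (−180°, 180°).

-160.4°

At s = jω = j1094:
zero (s+15): 15 + j1094 → |·| = √(15²+1094²) = √1197061 ≈ 1094.1, ∠ = arctan(1094/15) ≈ 89.21°
zero (s+1000): 1000 + j1094 → |·| = √(1000²+1094²) = √2196836 ≈ 1482.2, ∠ = arctan(1094/1000) ≈ 47.57°
pole (s+4): 4 + j1094 → |·| = √(4²+1094²) = √1196852 ≈ 1094, ∠ = arctan(1094/4) ≈ 89.79°
pole (s+25): 25 + j1094 → |·| = √(25²+1094²) = √1197461 ≈ 1094.3, ∠ = arctan(1094/25) ≈ 88.69°
pole (s+2000): 2000 + j1094 → |·| = √(2000²+1094²) = √5196836 ≈ 2279.7, ∠ = arctan(1094/2000) ≈ 28.68°
pole at origin: |s| = 1094, ∠ = 90.00° (in denominator)
∠L = 136.78° − 297.16° = -160.38°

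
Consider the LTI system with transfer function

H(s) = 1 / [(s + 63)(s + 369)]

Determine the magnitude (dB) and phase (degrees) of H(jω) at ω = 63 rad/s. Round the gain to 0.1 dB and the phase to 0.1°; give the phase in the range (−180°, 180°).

At s = jω = j63:
pole (s+63): 63 + j63 → |·| = √(63²+63²) = √7938 ≈ 89.095, ∠ = arctan(63/63) ≈ 45.00°
pole (s+369): 369 + j63 → |·| = √(369²+63²) = √140130 ≈ 374.34, ∠ = arctan(63/369) ≈ 9.69°
|H| = 1 / 33352 ≈ 2.9983e-05
Gain = 20 log₁₀(2.9983e-05) ≈ -90.46 dB
∠H = 0.00° − 54.69° = -54.69°

-90.5 dB, -54.7°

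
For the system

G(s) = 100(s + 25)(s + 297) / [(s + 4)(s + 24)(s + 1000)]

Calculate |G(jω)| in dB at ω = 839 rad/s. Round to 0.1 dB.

-21.8 dB

At s = jω = j839:
zero (s+25): 25 + j839 → |·| = √(25²+839²) = √704546 ≈ 839.37, ∠ = arctan(839/25) ≈ 88.29°
zero (s+297): 297 + j839 → |·| = √(297²+839²) = √792130 ≈ 890.02, ∠ = arctan(839/297) ≈ 70.51°
pole (s+4): 4 + j839 → |·| = √(4²+839²) = √703937 ≈ 839.01, ∠ = arctan(839/4) ≈ 89.73°
pole (s+24): 24 + j839 → |·| = √(24²+839²) = √704497 ≈ 839.34, ∠ = arctan(839/24) ≈ 88.36°
pole (s+1000): 1000 + j839 → |·| = √(1000²+839²) = √1703921 ≈ 1305.3, ∠ = arctan(839/1000) ≈ 40.00°
|G| = 100 · 7.4706e+05 / 9.1921e+08 ≈ 0.081272
Gain = 20 log₁₀(0.081272) ≈ -21.80 dB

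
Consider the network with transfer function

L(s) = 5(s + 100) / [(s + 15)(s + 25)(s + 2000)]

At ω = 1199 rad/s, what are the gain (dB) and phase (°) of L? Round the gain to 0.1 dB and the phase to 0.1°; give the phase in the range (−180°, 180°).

-114.9 dB, -123.8°

At s = jω = j1199:
zero (s+100): 100 + j1199 → |·| = √(100²+1199²) = √1447601 ≈ 1203.2, ∠ = arctan(1199/100) ≈ 85.23°
pole (s+15): 15 + j1199 → |·| = √(15²+1199²) = √1437826 ≈ 1199.1, ∠ = arctan(1199/15) ≈ 89.28°
pole (s+25): 25 + j1199 → |·| = √(25²+1199²) = √1438226 ≈ 1199.3, ∠ = arctan(1199/25) ≈ 88.81°
pole (s+2000): 2000 + j1199 → |·| = √(2000²+1199²) = √5437601 ≈ 2331.9, ∠ = arctan(1199/2000) ≈ 30.94°
|L| = 5 · 1203.2 / 3.3535e+09 ≈ 1.7939e-06
Gain = 20 log₁₀(1.7939e-06) ≈ -114.92 dB
∠L = 85.23° − 209.03° = -123.80°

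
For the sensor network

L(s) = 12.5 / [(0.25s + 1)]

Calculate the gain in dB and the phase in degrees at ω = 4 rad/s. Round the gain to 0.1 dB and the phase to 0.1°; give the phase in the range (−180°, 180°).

18.9 dB, -45.0°

At ω = 4 rad/s:
pole (1 + j4·0.25) = 1 + j1 → |·| ≈ 1.4142, ∠ ≈ 45.00°
|L| = 12.5 · 1 / (1.4142) ≈ 8.8389
Gain = 20 log₁₀(8.8389) ≈ 18.93 dB
∠L = (0°) − (45.00°) = -45.00°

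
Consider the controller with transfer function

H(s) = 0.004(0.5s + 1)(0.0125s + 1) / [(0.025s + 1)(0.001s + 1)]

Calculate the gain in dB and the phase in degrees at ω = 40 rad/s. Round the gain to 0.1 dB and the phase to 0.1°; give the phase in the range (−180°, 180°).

At ω = 40 rad/s:
zero (1 + j40·0.5) = 1 + j20 → |·| ≈ 20.025, ∠ ≈ 87.14°
zero (1 + j40·0.0125) = 1 + j0.5 → |·| ≈ 1.118, ∠ ≈ 26.57°
pole (1 + j40·0.025) = 1 + j1 → |·| ≈ 1.4142, ∠ ≈ 45.00°
pole (1 + j40·0.001) = 1 + j0.04 → |·| ≈ 1.0008, ∠ ≈ 2.29°
|H| = 0.004 · 20.025 · 1.118 / (1.4142 · 1.0008) ≈ 0.063273
Gain = 20 log₁₀(0.063273) ≈ -23.98 dB
∠H = (87.14° + 26.57°) − (45.00° + 2.29°) = 66.42°

-24.0 dB, 66.4°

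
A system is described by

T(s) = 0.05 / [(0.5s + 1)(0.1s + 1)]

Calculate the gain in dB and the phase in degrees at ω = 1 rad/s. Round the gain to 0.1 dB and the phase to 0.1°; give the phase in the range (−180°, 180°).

At ω = 1 rad/s:
pole (1 + j1·0.5) = 1 + j0.5 → |·| ≈ 1.118, ∠ ≈ 26.57°
pole (1 + j1·0.1) = 1 + j0.1 → |·| ≈ 1.005, ∠ ≈ 5.71°
|T| = 0.05 · 1 / (1.118 · 1.005) ≈ 0.0445
Gain = 20 log₁₀(0.0445) ≈ -27.03 dB
∠T = (0°) − (26.57° + 5.71°) = -32.28°

-27.0 dB, -32.3°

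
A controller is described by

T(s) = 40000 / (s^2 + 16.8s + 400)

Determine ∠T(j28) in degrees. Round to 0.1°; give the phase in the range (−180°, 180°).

At s = jω = j28:
quadratic: (j28)² + 16.8·j28 + 400 = -384 + j470.4 → |·| ≈ 607.23, ∠ ≈ 129.23°
∠T = 0.00° − 129.23° = -129.23°

-129.2°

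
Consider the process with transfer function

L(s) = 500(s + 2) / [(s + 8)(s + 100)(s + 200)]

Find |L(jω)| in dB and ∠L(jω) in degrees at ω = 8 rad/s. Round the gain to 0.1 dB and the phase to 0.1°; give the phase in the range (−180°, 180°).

At s = jω = j8:
zero (s+2): 2 + j8 → |·| = √(2²+8²) = √68 ≈ 8.2462, ∠ = arctan(8/2) ≈ 75.96°
pole (s+8): 8 + j8 → |·| = √(8²+8²) = √128 ≈ 11.314, ∠ = arctan(8/8) ≈ 45.00°
pole (s+100): 100 + j8 → |·| = √(100²+8²) = √10064 ≈ 100.32, ∠ = arctan(8/100) ≈ 4.57°
pole (s+200): 200 + j8 → |·| = √(200²+8²) = √40064 ≈ 200.16, ∠ = arctan(8/200) ≈ 2.29°
|L| = 500 · 8.2462 / 2.2719e+05 ≈ 0.018148
Gain = 20 log₁₀(0.018148) ≈ -34.82 dB
∠L = 75.96° − 51.86° = 24.10°

-34.8 dB, 24.1°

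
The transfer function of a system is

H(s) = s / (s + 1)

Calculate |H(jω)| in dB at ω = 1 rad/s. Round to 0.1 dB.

-3.0 dB

At s = jω = j1:
zero at origin: s = j1 → |·| = 1, ∠ = 90.00°
pole (s+1): 1 + j1 → |·| = √(1²+1²) = √2 ≈ 1.4142, ∠ = arctan(1/1) ≈ 45.00°
|H| = 1 · 1 / 1.4142 ≈ 0.70711
Gain = 20 log₁₀(0.70711) ≈ -3.01 dB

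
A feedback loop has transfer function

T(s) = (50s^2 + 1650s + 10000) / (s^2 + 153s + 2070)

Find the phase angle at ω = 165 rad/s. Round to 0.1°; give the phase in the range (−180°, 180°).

33.7°

Substitute s = j165:
Numerator: 50(j165)^2 + 1650(j165) + 10000 = -1351250 + j272250
Denominator: (j165)^2 + 153(j165) + 2070 = -25155 + j25245
|N| = √(1351250² + 272250²) ≈ 1.3784e+06, ∠N ≈ 168.61°
|D| = √(25155² + 25245²) ≈ 35638, ∠D ≈ 134.90°
∠T = 168.61° − 134.90° = 33.71°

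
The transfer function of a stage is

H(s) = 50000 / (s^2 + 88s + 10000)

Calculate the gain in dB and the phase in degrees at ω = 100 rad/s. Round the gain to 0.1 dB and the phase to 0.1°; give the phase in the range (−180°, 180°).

15.1 dB, -90.0°

At s = jω = j100:
quadratic: (j100)² + 88·j100 + 10000 = 0 + j8800 → |·| ≈ 8800, ∠ ≈ 90.00°
|H| = 50000 / 8800 ≈ 5.6818
Gain = 20 log₁₀(5.6818) ≈ 15.09 dB
∠H = 0.00° − 90.00° = -90.00°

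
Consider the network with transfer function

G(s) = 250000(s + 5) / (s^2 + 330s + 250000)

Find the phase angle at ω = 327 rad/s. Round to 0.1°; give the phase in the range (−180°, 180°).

At s = jω = j327:
zero (s+5): 5 + j327 → |·| = √(5²+327²) = √106954 ≈ 327.04, ∠ = arctan(327/5) ≈ 89.12°
quadratic: (j327)² + 330·j327 + 250000 = 143071 + j107910 → |·| ≈ 1.792e+05, ∠ ≈ 37.03°
∠G = 89.12° − 37.03° = 52.09°

52.1°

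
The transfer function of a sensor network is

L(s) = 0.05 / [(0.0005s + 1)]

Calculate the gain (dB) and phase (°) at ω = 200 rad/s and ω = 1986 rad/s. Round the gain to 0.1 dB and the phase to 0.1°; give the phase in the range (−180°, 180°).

At ω = 200 rad/s:
pole (1 + j200·0.0005) = 1 + j0.1 → |·| ≈ 1.005, ∠ ≈ 5.71°
|L| = 0.05 · 1 / (1.005) ≈ 0.049751
Gain = 20 log₁₀(0.049751) ≈ -26.06 dB
∠L = (0°) − (5.71°) = -5.71°

At ω = 1986 rad/s:
pole (1 + j1986·0.0005) = 1 + j0.993 → |·| ≈ 1.4093, ∠ ≈ 44.80°
|L| = 0.05 · 1 / (1.4093) ≈ 0.035479
Gain = 20 log₁₀(0.035479) ≈ -29.00 dB
∠L = (0°) − (44.80°) = -44.80°

ω = 200: -26.1 dB, -5.7°; ω = 1986: -29.0 dB, -44.8°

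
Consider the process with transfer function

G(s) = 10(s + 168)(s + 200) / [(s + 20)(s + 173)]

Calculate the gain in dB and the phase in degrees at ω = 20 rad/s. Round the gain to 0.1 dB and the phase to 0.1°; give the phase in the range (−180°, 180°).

At s = jω = j20:
zero (s+168): 168 + j20 → |·| = √(168²+20²) = √28624 ≈ 169.19, ∠ = arctan(20/168) ≈ 6.79°
zero (s+200): 200 + j20 → |·| = √(200²+20²) = √40400 ≈ 201, ∠ = arctan(20/200) ≈ 5.71°
pole (s+20): 20 + j20 → |·| = √(20²+20²) = √800 ≈ 28.284, ∠ = arctan(20/20) ≈ 45.00°
pole (s+173): 173 + j20 → |·| = √(173²+20²) = √30329 ≈ 174.15, ∠ = arctan(20/173) ≈ 6.59°
|G| = 10 · 34007 / 4925.7 ≈ 69.04
Gain = 20 log₁₀(69.04) ≈ 36.78 dB
∠G = 12.50° − 51.59° = -39.09°

36.8 dB, -39.1°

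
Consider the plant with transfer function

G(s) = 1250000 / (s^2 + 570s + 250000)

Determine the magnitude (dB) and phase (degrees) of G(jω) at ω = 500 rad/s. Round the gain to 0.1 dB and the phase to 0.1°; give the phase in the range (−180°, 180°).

12.8 dB, -90.0°

At s = jω = j500:
quadratic: (j500)² + 570·j500 + 250000 = 0 + j285000 → |·| ≈ 2.85e+05, ∠ ≈ 90.00°
|G| = 1250000 / 2.85e+05 ≈ 4.386
Gain = 20 log₁₀(4.386) ≈ 12.84 dB
∠G = 0.00° − 90.00° = -90.00°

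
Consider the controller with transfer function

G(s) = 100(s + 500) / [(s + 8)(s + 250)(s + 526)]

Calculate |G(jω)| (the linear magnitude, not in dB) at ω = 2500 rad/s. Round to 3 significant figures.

1.59e-05

At s = jω = j2500:
zero (s+500): 500 + j2500 → |·| = √(500²+2500²) = √6500000 ≈ 2549.5, ∠ = arctan(2500/500) ≈ 78.69°
pole (s+8): 8 + j2500 → |·| = √(8²+2500²) = √6250064 ≈ 2500, ∠ = arctan(2500/8) ≈ 89.82°
pole (s+250): 250 + j2500 → |·| = √(250²+2500²) = √6312500 ≈ 2512.5, ∠ = arctan(2500/250) ≈ 84.29°
pole (s+526): 526 + j2500 → |·| = √(526²+2500²) = √6526676 ≈ 2554.7, ∠ = arctan(2500/526) ≈ 78.12°
|G| = 100 · 2549.5 / 1.6047e+10 ≈ 1.5888e-05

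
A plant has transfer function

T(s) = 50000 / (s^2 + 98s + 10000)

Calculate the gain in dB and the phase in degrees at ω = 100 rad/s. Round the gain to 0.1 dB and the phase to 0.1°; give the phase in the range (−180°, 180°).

14.2 dB, -90.0°

At s = jω = j100:
quadratic: (j100)² + 98·j100 + 10000 = 0 + j9800 → |·| ≈ 9800, ∠ ≈ 90.00°
|T| = 50000 / 9800 ≈ 5.102
Gain = 20 log₁₀(5.102) ≈ 14.15 dB
∠T = 0.00° − 90.00° = -90.00°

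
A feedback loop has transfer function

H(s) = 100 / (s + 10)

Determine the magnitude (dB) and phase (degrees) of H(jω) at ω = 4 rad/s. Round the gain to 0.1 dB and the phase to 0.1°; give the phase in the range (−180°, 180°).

19.4 dB, -21.8°

Substitute s = j4:
Numerator: 100 = 100 + j0
Denominator: (j4) + 10 = 10 + j4
|N| = √(100² + 0²) ≈ 100, ∠N ≈ 0.00°
|D| = √(10² + 4²) ≈ 10.77, ∠D ≈ 21.80°
|H| = 100 / 10.77 ≈ 9.2851
Gain = 20 log₁₀(9.2851) ≈ 19.36 dB
∠H = 0.00° − 21.80° = -21.80°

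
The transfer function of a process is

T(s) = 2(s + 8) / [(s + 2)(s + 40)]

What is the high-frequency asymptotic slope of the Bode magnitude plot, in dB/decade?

Each pole contributes −20 dB/decade at high frequency; each zero contributes +20 dB/decade.
Net: 1 zero(s) − 2 pole(s) → -20 dB/decade.

-20 dB/decade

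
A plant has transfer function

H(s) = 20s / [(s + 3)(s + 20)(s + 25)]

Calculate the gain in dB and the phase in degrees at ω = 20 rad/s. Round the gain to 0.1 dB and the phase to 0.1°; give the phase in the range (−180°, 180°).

At s = jω = j20:
zero at origin: s = j20 → |·| = 20, ∠ = 90.00°
pole (s+3): 3 + j20 → |·| = √(3²+20²) = √409 ≈ 20.224, ∠ = arctan(20/3) ≈ 81.47°
pole (s+20): 20 + j20 → |·| = √(20²+20²) = √800 ≈ 28.284, ∠ = arctan(20/20) ≈ 45.00°
pole (s+25): 25 + j20 → |·| = √(25²+20²) = √1025 ≈ 32.016, ∠ = arctan(20/25) ≈ 38.66°
|H| = 20 · 20 / 18314 ≈ 0.021841
Gain = 20 log₁₀(0.021841) ≈ -33.21 dB
∠H = 90.00° − 165.13° = -75.13°

-33.2 dB, -75.1°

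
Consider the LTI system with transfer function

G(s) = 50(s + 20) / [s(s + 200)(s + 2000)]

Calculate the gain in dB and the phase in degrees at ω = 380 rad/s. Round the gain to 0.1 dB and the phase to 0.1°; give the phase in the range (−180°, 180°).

At s = jω = j380:
zero (s+20): 20 + j380 → |·| = √(20²+380²) = √144800 ≈ 380.53, ∠ = arctan(380/20) ≈ 86.99°
pole (s+200): 200 + j380 → |·| = √(200²+380²) = √184400 ≈ 429.42, ∠ = arctan(380/200) ≈ 62.24°
pole (s+2000): 2000 + j380 → |·| = √(2000²+380²) = √4144400 ≈ 2035.8, ∠ = arctan(380/2000) ≈ 10.76°
pole at origin: |s| = 380, ∠ = 90.00° (in denominator)
|G| = 50 · 380.53 / 3.322e+08 ≈ 5.7274e-05
Gain = 20 log₁₀(5.7274e-05) ≈ -84.84 dB
∠G = 86.99° − 163.00° = -76.01°

-84.8 dB, -76.0°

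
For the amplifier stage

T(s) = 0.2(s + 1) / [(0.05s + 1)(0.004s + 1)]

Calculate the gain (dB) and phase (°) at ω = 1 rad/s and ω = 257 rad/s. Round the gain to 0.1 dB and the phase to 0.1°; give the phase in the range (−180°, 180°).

At ω = 1 rad/s:
zero (1 + j1·1) = 1 + j1 → |·| ≈ 1.4142, ∠ ≈ 45.00°
pole (1 + j1·0.05) = 1 + j0.05 → |·| ≈ 1.0012, ∠ ≈ 2.86°
pole (1 + j1·0.004) = 1 + j0.004 → |·| ≈ 1, ∠ ≈ 0.23°
|T| = 0.2 · 1.4142 / (1.0012 · 1) ≈ 0.2825
Gain = 20 log₁₀(0.2825) ≈ -10.98 dB
∠T = (45.00°) − (2.86° + 0.23°) = 41.91°

At ω = 257 rad/s:
zero (1 + j257·1) = 1 + j257 → |·| ≈ 257, ∠ ≈ 89.78°
pole (1 + j257·0.05) = 1 + j12.85 → |·| ≈ 12.889, ∠ ≈ 85.55°
pole (1 + j257·0.004) = 1 + j1.028 → |·| ≈ 1.4341, ∠ ≈ 45.79°
|T| = 0.2 · 257 / (12.889 · 1.4341) ≈ 2.7808
Gain = 20 log₁₀(2.7808) ≈ 8.88 dB
∠T = (89.78°) − (85.55° + 45.79°) = -41.56°

ω = 1: -11.0 dB, 41.9°; ω = 257: 8.9 dB, -41.6°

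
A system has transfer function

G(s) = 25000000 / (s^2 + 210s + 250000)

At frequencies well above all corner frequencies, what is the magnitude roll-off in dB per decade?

-40 dB/decade

Each pole contributes −20 dB/decade at high frequency; each zero contributes +20 dB/decade.
Net: 0 zero(s) − 2 pole(s) → -40 dB/decade.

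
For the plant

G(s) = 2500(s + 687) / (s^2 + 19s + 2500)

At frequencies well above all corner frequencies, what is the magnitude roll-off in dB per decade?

-20 dB/decade

Each pole contributes −20 dB/decade at high frequency; each zero contributes +20 dB/decade.
Net: 1 zero(s) − 2 pole(s) → -20 dB/decade.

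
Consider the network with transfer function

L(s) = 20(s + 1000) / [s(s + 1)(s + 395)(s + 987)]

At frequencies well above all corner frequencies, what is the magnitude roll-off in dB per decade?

Each pole contributes −20 dB/decade at high frequency; each zero contributes +20 dB/decade.
Net: 1 zero(s) − 4 pole(s) → -60 dB/decade.

-60 dB/decade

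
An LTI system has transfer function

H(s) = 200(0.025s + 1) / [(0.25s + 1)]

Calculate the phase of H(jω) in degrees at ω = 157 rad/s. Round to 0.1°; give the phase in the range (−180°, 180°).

At ω = 157 rad/s:
zero (1 + j157·0.025) = 1 + j3.925 → |·| ≈ 4.0504, ∠ ≈ 75.71°
pole (1 + j157·0.25) = 1 + j39.25 → |·| ≈ 39.263, ∠ ≈ 88.54°
∠H = (75.71°) − (88.54°) = -12.83°

-12.8°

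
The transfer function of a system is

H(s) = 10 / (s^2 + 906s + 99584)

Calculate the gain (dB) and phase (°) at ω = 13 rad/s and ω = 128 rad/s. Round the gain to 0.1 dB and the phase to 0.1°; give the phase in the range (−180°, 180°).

ω = 13: -80.0 dB, -6.8°; ω = 128: -83.1 dB, -54.3°

Substitute s = j13:
Numerator: 10 = 10 + j0
Denominator: (j13)^2 + 906(j13) + 99584 = 99415 + j11778
|N| = √(10² + 0²) ≈ 10, ∠N ≈ 0.00°
|D| = √(99415² + 11778²) ≈ 1.0011e+05, ∠D ≈ 6.76°
|H| = 10 / 1.0011e+05 ≈ 9.989e-05
Gain = 20 log₁₀(9.989e-05) ≈ -80.01 dB
∠H = 0.00° − 6.76° = -6.76°

Substitute s = j128:
Numerator: 10 = 10 + j0
Denominator: (j128)^2 + 906(j128) + 99584 = 83200 + j115968
|N| = √(10² + 0²) ≈ 10, ∠N ≈ 0.00°
|D| = √(83200² + 115968²) ≈ 1.4273e+05, ∠D ≈ 54.34°
|H| = 10 / 1.4273e+05 ≈ 7.0062e-05
Gain = 20 log₁₀(7.0062e-05) ≈ -83.09 dB
∠H = 0.00° − 54.34° = -54.34°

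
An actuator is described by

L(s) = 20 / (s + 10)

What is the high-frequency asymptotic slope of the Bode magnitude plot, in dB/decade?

-20 dB/decade

Each pole contributes −20 dB/decade at high frequency; each zero contributes +20 dB/decade.
Net: 0 zero(s) − 1 pole(s) → -20 dB/decade.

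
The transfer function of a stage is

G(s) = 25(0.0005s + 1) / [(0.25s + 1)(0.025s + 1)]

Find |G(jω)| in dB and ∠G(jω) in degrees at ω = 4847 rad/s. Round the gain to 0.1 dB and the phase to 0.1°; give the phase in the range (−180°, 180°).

-67.0 dB, -111.9°

At ω = 4847 rad/s:
zero (1 + j4847·0.0005) = 1 + j2.4235 → |·| ≈ 2.6217, ∠ ≈ 67.58°
pole (1 + j4847·0.25) = 1 + j1211.75 → |·| ≈ 1211.8, ∠ ≈ 89.95°
pole (1 + j4847·0.025) = 1 + j121.175 → |·| ≈ 121.18, ∠ ≈ 89.53°
|G| = 25 · 2.6217 / (1211.8 · 121.18) ≈ 0.00044634
Gain = 20 log₁₀(0.00044634) ≈ -67.01 dB
∠G = (67.58°) − (89.95° + 89.53°) = -111.90°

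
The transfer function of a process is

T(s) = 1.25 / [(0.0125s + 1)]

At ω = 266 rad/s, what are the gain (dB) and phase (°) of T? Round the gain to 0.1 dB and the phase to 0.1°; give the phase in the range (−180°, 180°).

At ω = 266 rad/s:
pole (1 + j266·0.0125) = 1 + j3.325 → |·| ≈ 3.4721, ∠ ≈ 73.26°
|T| = 1.25 · 1 / (3.4721) ≈ 0.36001
Gain = 20 log₁₀(0.36001) ≈ -8.87 dB
∠T = (0°) − (73.26°) = -73.26°

-8.9 dB, -73.3°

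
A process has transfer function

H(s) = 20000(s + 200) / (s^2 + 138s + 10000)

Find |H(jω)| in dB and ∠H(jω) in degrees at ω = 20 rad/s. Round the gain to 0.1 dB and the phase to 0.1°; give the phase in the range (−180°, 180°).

52.1 dB, -10.3°

At s = jω = j20:
zero (s+200): 200 + j20 → |·| = √(200²+20²) = √40400 ≈ 201, ∠ = arctan(20/200) ≈ 5.71°
quadratic: (j20)² + 138·j20 + 10000 = 9600 + j2760 → |·| ≈ 9988.9, ∠ ≈ 16.04°
|H| = 20000 · 201 / 9988.9 ≈ 402.45
Gain = 20 log₁₀(402.45) ≈ 52.09 dB
∠H = 5.71° − 16.04° = -10.33°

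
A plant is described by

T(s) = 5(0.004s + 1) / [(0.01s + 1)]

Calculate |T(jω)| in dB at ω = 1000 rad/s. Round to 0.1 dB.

6.2 dB

At ω = 1000 rad/s:
zero (1 + j1000·0.004) = 1 + j4 → |·| ≈ 4.1231, ∠ ≈ 75.96°
pole (1 + j1000·0.01) = 1 + j10 → |·| ≈ 10.05, ∠ ≈ 84.29°
|T| = 5 · 4.1231 / (10.05) ≈ 2.0513
Gain = 20 log₁₀(2.0513) ≈ 6.24 dB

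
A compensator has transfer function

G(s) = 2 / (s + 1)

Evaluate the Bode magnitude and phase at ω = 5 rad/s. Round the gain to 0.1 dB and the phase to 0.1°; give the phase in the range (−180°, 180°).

-8.1 dB, -78.7°

At s = jω = j5:
pole (s+1): 1 + j5 → |·| = √(1²+5²) = √26 ≈ 5.099, ∠ = arctan(5/1) ≈ 78.69°
|G| = 2 / 5.099 ≈ 0.39223
Gain = 20 log₁₀(0.39223) ≈ -8.13 dB
∠G = 0.00° − 78.69° = -78.69°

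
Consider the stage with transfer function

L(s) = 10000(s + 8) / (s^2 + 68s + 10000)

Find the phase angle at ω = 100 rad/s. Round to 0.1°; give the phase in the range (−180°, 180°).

At s = jω = j100:
zero (s+8): 8 + j100 → |·| = √(8²+100²) = √10064 ≈ 100.32, ∠ = arctan(100/8) ≈ 85.43°
quadratic: (j100)² + 68·j100 + 10000 = 0 + j6800 → |·| ≈ 6800, ∠ ≈ 90.00°
∠L = 85.43° − 90.00° = -4.57°

-4.6°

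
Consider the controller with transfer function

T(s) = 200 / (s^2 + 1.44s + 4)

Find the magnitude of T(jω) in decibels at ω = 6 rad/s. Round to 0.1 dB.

15.6 dB

At s = jω = j6:
quadratic: (j6)² + 1.44·j6 + 4 = -32 + j8.64 → |·| ≈ 33.146, ∠ ≈ 164.89°
|T| = 200 / 33.146 ≈ 6.0339
Gain = 20 log₁₀(6.0339) ≈ 15.61 dB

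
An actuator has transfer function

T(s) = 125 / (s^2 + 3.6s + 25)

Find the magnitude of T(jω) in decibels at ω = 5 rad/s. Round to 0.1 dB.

16.8 dB

At s = jω = j5:
quadratic: (j5)² + 3.6·j5 + 25 = 0 + j18 → |·| ≈ 18, ∠ ≈ 90.00°
|T| = 125 / 18 ≈ 6.9444
Gain = 20 log₁₀(6.9444) ≈ 16.83 dB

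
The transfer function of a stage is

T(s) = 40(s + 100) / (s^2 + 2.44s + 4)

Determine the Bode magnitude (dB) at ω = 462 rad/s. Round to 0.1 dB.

At s = jω = j462:
zero (s+100): 100 + j462 → |·| = √(100²+462²) = √223444 ≈ 472.7, ∠ = arctan(462/100) ≈ 77.79°
quadratic: (j462)² + 2.44·j462 + 4 = -213440 + j1127.28 → |·| ≈ 2.1344e+05, ∠ ≈ 179.70°
|T| = 40 · 472.7 / 2.1344e+05 ≈ 0.088587
Gain = 20 log₁₀(0.088587) ≈ -21.05 dB

-21.1 dB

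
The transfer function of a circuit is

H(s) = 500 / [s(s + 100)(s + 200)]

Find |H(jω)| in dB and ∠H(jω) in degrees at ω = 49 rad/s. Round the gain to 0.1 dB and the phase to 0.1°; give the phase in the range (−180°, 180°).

At s = jω = j49:
pole (s+100): 100 + j49 → |·| = √(100²+49²) = √12401 ≈ 111.36, ∠ = arctan(49/100) ≈ 26.10°
pole (s+200): 200 + j49 → |·| = √(200²+49²) = √42401 ≈ 205.92, ∠ = arctan(49/200) ≈ 13.77°
pole at origin: |s| = 49, ∠ = 90.00° (in denominator)
|H| = 500 / 1.1236e+06 ≈ 0.000445
Gain = 20 log₁₀(0.000445) ≈ -67.03 dB
∠H = 0.00° − 129.87° = -129.87°

-67.0 dB, -129.9°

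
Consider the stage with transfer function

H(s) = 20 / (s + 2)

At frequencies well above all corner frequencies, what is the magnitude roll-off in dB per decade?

Each pole contributes −20 dB/decade at high frequency; each zero contributes +20 dB/decade.
Net: 0 zero(s) − 1 pole(s) → -20 dB/decade.

-20 dB/decade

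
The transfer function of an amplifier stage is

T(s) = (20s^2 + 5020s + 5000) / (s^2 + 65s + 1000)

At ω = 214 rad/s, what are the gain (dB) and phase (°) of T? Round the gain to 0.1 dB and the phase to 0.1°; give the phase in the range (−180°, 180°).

29.6 dB, -32.5°

Substitute s = j214:
Numerator: 20(j214)^2 + 5020(j214) + 5000 = -910920 + j1074280
Denominator: (j214)^2 + 65(j214) + 1000 = -44796 + j13910
|N| = √(910920² + 1074280²) ≈ 1.4085e+06, ∠N ≈ 130.30°
|D| = √(44796² + 13910²) ≈ 46906, ∠D ≈ 162.75°
|T| = 1.4085e+06 / 46906 ≈ 30.028
Gain = 20 log₁₀(30.028) ≈ 29.55 dB
∠T = 130.30° − 162.75° = -32.45°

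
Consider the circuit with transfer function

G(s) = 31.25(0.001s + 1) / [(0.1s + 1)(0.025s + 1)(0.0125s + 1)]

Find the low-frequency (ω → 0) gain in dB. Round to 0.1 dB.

29.9 dB

G(0) = 31.25 · 1 / 1 = 31.25
20 log₁₀(31.25) ≈ 29.90 dB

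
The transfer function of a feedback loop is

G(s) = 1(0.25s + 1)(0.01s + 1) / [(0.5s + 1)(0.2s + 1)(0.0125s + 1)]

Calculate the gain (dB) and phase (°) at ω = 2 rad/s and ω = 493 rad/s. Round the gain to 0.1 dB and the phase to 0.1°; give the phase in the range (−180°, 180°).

At ω = 2 rad/s:
zero (1 + j2·0.25) = 1 + j0.5 → |·| ≈ 1.118, ∠ ≈ 26.57°
zero (1 + j2·0.01) = 1 + j0.02 → |·| ≈ 1.0002, ∠ ≈ 1.15°
pole (1 + j2·0.5) = 1 + j1 → |·| ≈ 1.4142, ∠ ≈ 45.00°
pole (1 + j2·0.2) = 1 + j0.4 → |·| ≈ 1.077, ∠ ≈ 21.80°
pole (1 + j2·0.0125) = 1 + j0.025 → |·| ≈ 1.0003, ∠ ≈ 1.43°
|G| = 1 · 1.118 · 1.0002 / (1.4142 · 1.077 · 1.0003) ≈ 0.73396
Gain = 20 log₁₀(0.73396) ≈ -2.69 dB
∠G = (26.57° + 1.15°) − (45.00° + 21.80° + 1.43°) = -40.51°

At ω = 493 rad/s:
zero (1 + j493·0.25) = 1 + j123.25 → |·| ≈ 123.25, ∠ ≈ 89.54°
zero (1 + j493·0.01) = 1 + j4.93 → |·| ≈ 5.0304, ∠ ≈ 78.53°
pole (1 + j493·0.5) = 1 + j246.5 → |·| ≈ 246.5, ∠ ≈ 89.77°
pole (1 + j493·0.2) = 1 + j98.6 → |·| ≈ 98.605, ∠ ≈ 89.42°
pole (1 + j493·0.0125) = 1 + j6.1625 → |·| ≈ 6.2431, ∠ ≈ 80.78°
|G| = 1 · 123.25 · 5.0304 / (246.5 · 98.605 · 6.2431) ≈ 0.0040858
Gain = 20 log₁₀(0.0040858) ≈ -47.77 dB
∠G = (89.54° + 78.53°) − (89.77° + 89.42° + 80.78°) = -91.90°

ω = 2: -2.7 dB, -40.5°; ω = 493: -47.8 dB, -91.9°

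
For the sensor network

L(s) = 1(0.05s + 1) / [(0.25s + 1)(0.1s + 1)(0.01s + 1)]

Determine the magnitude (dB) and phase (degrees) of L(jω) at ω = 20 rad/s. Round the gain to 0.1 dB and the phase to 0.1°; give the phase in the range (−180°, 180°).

At ω = 20 rad/s:
zero (1 + j20·0.05) = 1 + j1 → |·| ≈ 1.4142, ∠ ≈ 45.00°
pole (1 + j20·0.25) = 1 + j5 → |·| ≈ 5.099, ∠ ≈ 78.69°
pole (1 + j20·0.1) = 1 + j2 → |·| ≈ 2.2361, ∠ ≈ 63.43°
pole (1 + j20·0.01) = 1 + j0.2 → |·| ≈ 1.0198, ∠ ≈ 11.31°
|L| = 1 · 1.4142 / (5.099 · 2.2361 · 1.0198) ≈ 0.12162
Gain = 20 log₁₀(0.12162) ≈ -18.30 dB
∠L = (45.00°) − (78.69° + 63.43° + 11.31°) = -108.43°

-18.3 dB, -108.4°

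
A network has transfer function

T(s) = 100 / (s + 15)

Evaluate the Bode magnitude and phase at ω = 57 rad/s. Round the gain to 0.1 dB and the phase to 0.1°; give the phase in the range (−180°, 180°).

Substitute s = j57:
Numerator: 100 = 100 + j0
Denominator: (j57) + 15 = 15 + j57
|N| = √(100² + 0²) ≈ 100, ∠N ≈ 0.00°
|D| = √(15² + 57²) ≈ 58.941, ∠D ≈ 75.26°
|T| = 100 / 58.941 ≈ 1.6966
Gain = 20 log₁₀(1.6966) ≈ 4.59 dB
∠T = 0.00° − 75.26° = -75.26°

4.6 dB, -75.3°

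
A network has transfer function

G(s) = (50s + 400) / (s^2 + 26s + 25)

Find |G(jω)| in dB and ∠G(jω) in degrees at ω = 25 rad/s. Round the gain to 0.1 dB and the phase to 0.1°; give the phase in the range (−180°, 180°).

Substitute s = j25:
Numerator: 50(j25) + 400 = 400 + j1250
Denominator: (j25)^2 + 26(j25) + 25 = -600 + j650
|N| = √(400² + 1250²) ≈ 1312.4, ∠N ≈ 72.26°
|D| = √(600² + 650²) ≈ 884.59, ∠D ≈ 132.71°
|G| = 1312.4 / 884.59 ≈ 1.4836
Gain = 20 log₁₀(1.4836) ≈ 3.43 dB
∠G = 72.26° − 132.71° = -60.45°

3.4 dB, -60.5°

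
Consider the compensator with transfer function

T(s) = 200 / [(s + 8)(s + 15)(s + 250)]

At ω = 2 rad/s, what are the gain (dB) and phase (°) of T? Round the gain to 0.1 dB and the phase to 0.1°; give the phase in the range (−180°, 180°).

-43.9 dB, -22.1°

At s = jω = j2:
pole (s+8): 8 + j2 → |·| = √(8²+2²) = √68 ≈ 8.2462, ∠ = arctan(2/8) ≈ 14.04°
pole (s+15): 15 + j2 → |·| = √(15²+2²) = √229 ≈ 15.133, ∠ = arctan(2/15) ≈ 7.59°
pole (s+250): 250 + j2 → |·| = √(250²+2²) = √62504 ≈ 250.01, ∠ = arctan(2/250) ≈ 0.46°
|T| = 200 / 31199 ≈ 0.0064105
Gain = 20 log₁₀(0.0064105) ≈ -43.86 dB
∠T = 0.00° − 22.09° = -22.09°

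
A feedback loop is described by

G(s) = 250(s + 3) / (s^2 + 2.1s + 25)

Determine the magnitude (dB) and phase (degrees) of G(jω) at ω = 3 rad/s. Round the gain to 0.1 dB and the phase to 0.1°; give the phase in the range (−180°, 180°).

At s = jω = j3:
zero (s+3): 3 + j3 → |·| = √(3²+3²) = √18 ≈ 4.2426, ∠ = arctan(3/3) ≈ 45.00°
quadratic: (j3)² + 2.1·j3 + 25 = 16 + j6.3 → |·| ≈ 17.196, ∠ ≈ 21.49°
|G| = 250 · 4.2426 / 17.196 ≈ 61.68
Gain = 20 log₁₀(61.68) ≈ 35.80 dB
∠G = 45.00° − 21.49° = 23.51°

35.8 dB, 23.5°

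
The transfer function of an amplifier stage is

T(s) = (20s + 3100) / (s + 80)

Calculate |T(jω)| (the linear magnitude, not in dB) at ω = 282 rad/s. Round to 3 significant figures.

22.0

Substitute s = j282:
Numerator: 20(j282) + 3100 = 3100 + j5640
Denominator: (j282) + 80 = 80 + j282
|N| = √(3100² + 5640²) ≈ 6435.8, ∠N ≈ 61.20°
|D| = √(80² + 282²) ≈ 293.13, ∠D ≈ 74.16°
|T| = 6435.8 / 293.13 ≈ 21.955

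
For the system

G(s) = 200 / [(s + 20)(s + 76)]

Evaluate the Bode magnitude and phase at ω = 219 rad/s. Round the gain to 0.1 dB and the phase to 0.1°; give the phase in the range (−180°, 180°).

At s = jω = j219:
pole (s+20): 20 + j219 → |·| = √(20²+219²) = √48361 ≈ 219.91, ∠ = arctan(219/20) ≈ 84.78°
pole (s+76): 76 + j219 → |·| = √(76²+219²) = √53737 ≈ 231.81, ∠ = arctan(219/76) ≈ 70.86°
|G| = 200 / 50977 ≈ 0.0039233
Gain = 20 log₁₀(0.0039233) ≈ -48.13 dB
∠G = 0.00° − 155.64° = -155.64°

-48.1 dB, -155.6°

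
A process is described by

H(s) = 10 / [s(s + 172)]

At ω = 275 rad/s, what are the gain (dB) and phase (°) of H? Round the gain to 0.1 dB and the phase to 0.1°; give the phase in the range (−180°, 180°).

-79.0 dB, -148.0°

At s = jω = j275:
pole (s+172): 172 + j275 → |·| = √(172²+275²) = √105209 ≈ 324.36, ∠ = arctan(275/172) ≈ 57.98°
pole at origin: |s| = 275, ∠ = 90.00° (in denominator)
|H| = 10 / 89199 ≈ 0.00011211
Gain = 20 log₁₀(0.00011211) ≈ -79.01 dB
∠H = 0.00° − 147.98° = -147.98°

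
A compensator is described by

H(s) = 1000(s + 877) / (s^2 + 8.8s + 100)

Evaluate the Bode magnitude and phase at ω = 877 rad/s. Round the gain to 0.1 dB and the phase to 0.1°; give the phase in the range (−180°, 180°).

4.2 dB, -134.4°

At s = jω = j877:
zero (s+877): 877 + j877 → |·| = √(877²+877²) = √1538258 ≈ 1240.3, ∠ = arctan(877/877) ≈ 45.00°
quadratic: (j877)² + 8.8·j877 + 100 = -769029 + j7717.6 → |·| ≈ 7.6907e+05, ∠ ≈ 179.43°
|H| = 1000 · 1240.3 / 7.6907e+05 ≈ 1.6127
Gain = 20 log₁₀(1.6127) ≈ 4.15 dB
∠H = 45.00° − 179.43° = -134.43°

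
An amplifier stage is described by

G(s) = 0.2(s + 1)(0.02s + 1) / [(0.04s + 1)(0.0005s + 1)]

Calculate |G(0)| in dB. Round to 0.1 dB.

G(0) = 0.2 · 1 / 1 = 0.2
20 log₁₀(0.2) ≈ -13.98 dB

-14.0 dB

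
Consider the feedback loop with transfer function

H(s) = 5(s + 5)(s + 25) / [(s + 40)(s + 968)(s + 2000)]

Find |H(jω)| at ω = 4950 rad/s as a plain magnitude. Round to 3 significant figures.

0.000919

At s = jω = j4950:
zero (s+5): 5 + j4950 → |·| = √(5²+4950²) = √24502525 ≈ 4950, ∠ = arctan(4950/5) ≈ 89.94°
zero (s+25): 25 + j4950 → |·| = √(25²+4950²) = √24503125 ≈ 4950.1, ∠ = arctan(4950/25) ≈ 89.71°
pole (s+40): 40 + j4950 → |·| = √(40²+4950²) = √24504100 ≈ 4950.2, ∠ = arctan(4950/40) ≈ 89.54°
pole (s+968): 968 + j4950 → |·| = √(968²+4950²) = √25439524 ≈ 5043.8, ∠ = arctan(4950/968) ≈ 78.94°
pole (s+2000): 2000 + j4950 → |·| = √(2000²+4950²) = √28502500 ≈ 5338.8, ∠ = arctan(4950/2000) ≈ 68.00°
|H| = 5 · 2.4503e+07 / 1.333e+11 ≈ 0.00091909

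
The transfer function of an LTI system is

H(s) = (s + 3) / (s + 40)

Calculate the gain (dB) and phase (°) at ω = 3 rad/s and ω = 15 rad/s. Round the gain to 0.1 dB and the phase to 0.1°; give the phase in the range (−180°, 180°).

At s = jω = j3:
zero (s+3): 3 + j3 → |·| = √(3²+3²) = √18 ≈ 4.2426, ∠ = arctan(3/3) ≈ 45.00°
pole (s+40): 40 + j3 → |·| = √(40²+3²) = √1609 ≈ 40.112, ∠ = arctan(3/40) ≈ 4.29°
|H| = 1 · 4.2426 / 40.112 ≈ 0.10577
Gain = 20 log₁₀(0.10577) ≈ -19.51 dB
∠H = 45.00° − 4.29° = 40.71°

At s = jω = j15:
zero (s+3): 3 + j15 → |·| = √(3²+15²) = √234 ≈ 15.297, ∠ = arctan(15/3) ≈ 78.69°
pole (s+40): 40 + j15 → |·| = √(40²+15²) = √1825 ≈ 42.72, ∠ = arctan(15/40) ≈ 20.56°
|H| = 1 · 15.297 / 42.72 ≈ 0.35808
Gain = 20 log₁₀(0.35808) ≈ -8.92 dB
∠H = 78.69° − 20.56° = 58.13°

ω = 3: -19.5 dB, 40.7°; ω = 15: -8.9 dB, 58.1°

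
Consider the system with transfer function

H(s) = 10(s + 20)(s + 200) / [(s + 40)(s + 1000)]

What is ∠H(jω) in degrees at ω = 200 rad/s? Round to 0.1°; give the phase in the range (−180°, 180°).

39.3°

At s = jω = j200:
zero (s+20): 20 + j200 → |·| = √(20²+200²) = √40400 ≈ 201, ∠ = arctan(200/20) ≈ 84.29°
zero (s+200): 200 + j200 → |·| = √(200²+200²) = √80000 ≈ 282.84, ∠ = arctan(200/200) ≈ 45.00°
pole (s+40): 40 + j200 → |·| = √(40²+200²) = √41600 ≈ 203.96, ∠ = arctan(200/40) ≈ 78.69°
pole (s+1000): 1000 + j200 → |·| = √(1000²+200²) = √1040000 ≈ 1019.8, ∠ = arctan(200/1000) ≈ 11.31°
∠H = 129.29° − 90.00° = 39.29°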